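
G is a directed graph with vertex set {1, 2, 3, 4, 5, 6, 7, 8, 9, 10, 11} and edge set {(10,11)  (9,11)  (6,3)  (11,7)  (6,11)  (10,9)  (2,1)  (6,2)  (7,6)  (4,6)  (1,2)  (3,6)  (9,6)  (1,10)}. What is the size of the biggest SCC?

{1, 2, 3, 6, 7, 9, 10, 11} are all mutually reachable — one SCC of size 8.
{8} is an SCC by itself.
{5} is an SCC by itself.
{4} is an SCC by itself.
The largest has 8 vertices.

8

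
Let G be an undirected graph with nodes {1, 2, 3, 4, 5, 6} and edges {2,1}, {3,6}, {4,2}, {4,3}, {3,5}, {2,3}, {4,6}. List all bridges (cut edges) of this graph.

The edges on the cycle 4-2-3-6-4 are not bridges since each lies on that cycle.
But removing 1–2 disconnects 1 from 2; removing 3–5 disconnects 3 from 5 — these are bridges.

1-2, 3-5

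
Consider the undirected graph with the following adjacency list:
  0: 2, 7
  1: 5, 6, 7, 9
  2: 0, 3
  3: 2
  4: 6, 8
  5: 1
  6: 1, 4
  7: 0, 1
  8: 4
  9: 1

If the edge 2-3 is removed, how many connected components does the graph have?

2

Before removal there is 1 component.
2-3 is a bridge — removing it separates 2's side from 3's side.
After removal: 2 components.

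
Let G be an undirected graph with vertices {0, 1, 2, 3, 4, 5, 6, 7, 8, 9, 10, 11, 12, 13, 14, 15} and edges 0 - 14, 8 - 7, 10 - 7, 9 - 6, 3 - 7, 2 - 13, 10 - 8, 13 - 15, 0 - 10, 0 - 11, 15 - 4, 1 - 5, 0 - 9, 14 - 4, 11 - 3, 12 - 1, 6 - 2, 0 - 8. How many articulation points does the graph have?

Removing 0 increases the component count from 2 to 3, so 0 is a cut vertex.
Removing 1 increases the component count from 2 to 3, so 1 is a cut vertex.
By contrast removing 11 leaves 2 components; it is not a cut vertex. No other vertex is a cut vertex either.

2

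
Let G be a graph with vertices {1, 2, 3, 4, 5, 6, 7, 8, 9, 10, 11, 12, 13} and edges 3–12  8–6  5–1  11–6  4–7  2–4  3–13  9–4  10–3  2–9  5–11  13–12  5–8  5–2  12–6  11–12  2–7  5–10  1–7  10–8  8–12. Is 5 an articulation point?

Yes

Deleting 5 raises the number of components from 1 to 2, so 5 is a cut vertex.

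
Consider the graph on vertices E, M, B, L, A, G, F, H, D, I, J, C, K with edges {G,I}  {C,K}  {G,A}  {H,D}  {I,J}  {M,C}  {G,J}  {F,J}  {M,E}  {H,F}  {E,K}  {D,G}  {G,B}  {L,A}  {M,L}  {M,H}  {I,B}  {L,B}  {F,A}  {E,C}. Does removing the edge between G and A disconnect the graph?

No

After removing G—A, the path G-B-L-A still connects them, so the edge is not a bridge.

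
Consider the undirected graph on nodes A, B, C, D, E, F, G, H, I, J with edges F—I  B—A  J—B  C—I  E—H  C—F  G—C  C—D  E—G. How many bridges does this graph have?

The edges on the cycle C-F-I-C are not bridges since each lies on that cycle.
But removing C—D disconnects C from D; removing G—C disconnects G from C; removing B—A disconnects B from A; removing E—G disconnects E from G — these are bridges.
In total 6 edges are bridges.

6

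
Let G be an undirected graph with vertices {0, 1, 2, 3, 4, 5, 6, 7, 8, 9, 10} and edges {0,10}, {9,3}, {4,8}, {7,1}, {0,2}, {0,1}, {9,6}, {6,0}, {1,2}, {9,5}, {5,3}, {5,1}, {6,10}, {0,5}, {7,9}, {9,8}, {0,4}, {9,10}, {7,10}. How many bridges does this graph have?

The edges on the cycle 9-6-0-5-3-9 are not bridges since each lies on that cycle.
Every edge lies on some cycle, so there are no bridges.

0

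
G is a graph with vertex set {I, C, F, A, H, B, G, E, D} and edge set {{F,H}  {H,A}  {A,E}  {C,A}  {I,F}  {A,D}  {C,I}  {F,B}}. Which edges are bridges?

A-D, A-E, B-F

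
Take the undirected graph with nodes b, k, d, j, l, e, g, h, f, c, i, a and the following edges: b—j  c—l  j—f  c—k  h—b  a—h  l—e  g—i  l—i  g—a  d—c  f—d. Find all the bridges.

The edges on the cycle g-a-h-b-j-f-d-c-l-i-g are not bridges since each lies on that cycle.
But removing l—e disconnects l from e; removing k—c disconnects k from c — these are bridges.

c-k, e-l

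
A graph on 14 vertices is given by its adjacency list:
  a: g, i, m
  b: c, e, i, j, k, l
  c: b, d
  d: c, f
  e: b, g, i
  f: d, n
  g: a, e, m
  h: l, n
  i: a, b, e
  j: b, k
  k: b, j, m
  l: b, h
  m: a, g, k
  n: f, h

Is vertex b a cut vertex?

Deleting b raises the number of components from 1 to 2, so b is a cut vertex.

Yes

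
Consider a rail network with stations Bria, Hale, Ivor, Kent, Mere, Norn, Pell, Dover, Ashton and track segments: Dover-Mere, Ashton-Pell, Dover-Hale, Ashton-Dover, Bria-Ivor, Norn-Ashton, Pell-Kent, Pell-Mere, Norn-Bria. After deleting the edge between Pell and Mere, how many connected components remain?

Pell and Mere are still connected via Pell-Ashton-Dover-Mere, so the component count stays at 1.

1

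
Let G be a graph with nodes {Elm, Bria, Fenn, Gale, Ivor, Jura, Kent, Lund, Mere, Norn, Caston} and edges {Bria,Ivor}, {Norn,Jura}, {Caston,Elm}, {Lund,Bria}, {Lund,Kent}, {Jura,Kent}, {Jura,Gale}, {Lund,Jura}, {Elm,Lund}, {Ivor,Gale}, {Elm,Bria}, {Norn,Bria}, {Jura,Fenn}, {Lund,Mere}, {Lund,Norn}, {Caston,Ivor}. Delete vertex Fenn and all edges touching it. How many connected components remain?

1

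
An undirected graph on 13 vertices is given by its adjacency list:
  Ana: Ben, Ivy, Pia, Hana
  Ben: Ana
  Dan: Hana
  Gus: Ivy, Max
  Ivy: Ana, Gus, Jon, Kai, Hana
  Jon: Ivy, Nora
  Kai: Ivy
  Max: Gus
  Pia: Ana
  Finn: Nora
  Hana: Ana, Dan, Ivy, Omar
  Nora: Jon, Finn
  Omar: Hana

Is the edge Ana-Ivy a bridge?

No

After removing Ana-Ivy, the path Ana-Hana-Ivy still connects them, so the edge is not a bridge.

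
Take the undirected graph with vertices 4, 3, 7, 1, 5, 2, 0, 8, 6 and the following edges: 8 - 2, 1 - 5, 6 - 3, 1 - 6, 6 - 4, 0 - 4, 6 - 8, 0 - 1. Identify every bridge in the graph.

1-5, 2-8, 3-6, 6-8

The edges on the cycle 0-1-6-4-0 are not bridges since each lies on that cycle.
But removing 1 - 5 disconnects 1 from 5; removing 6 - 8 disconnects 6 from 8; removing 6 - 3 disconnects 6 from 3; removing 8 - 2 disconnects 8 from 2 — these are bridges.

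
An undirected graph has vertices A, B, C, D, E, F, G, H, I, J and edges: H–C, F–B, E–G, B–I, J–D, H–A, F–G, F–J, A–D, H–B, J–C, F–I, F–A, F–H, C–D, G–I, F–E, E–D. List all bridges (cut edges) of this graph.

The edges on the cycle F-H-A-F are not bridges since each lies on that cycle.
Every edge lies on some cycle, so there are no bridges.

none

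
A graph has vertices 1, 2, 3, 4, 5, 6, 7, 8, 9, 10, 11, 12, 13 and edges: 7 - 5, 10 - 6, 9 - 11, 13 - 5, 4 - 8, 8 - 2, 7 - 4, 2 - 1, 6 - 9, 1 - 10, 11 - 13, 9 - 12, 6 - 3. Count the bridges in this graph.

The edges on the cycle 7-4-8-2-1-10-6-9-11-13-5-7 are not bridges since each lies on that cycle.
But removing 12 - 9 disconnects 12 from 9; removing 3 - 6 disconnects 3 from 6 — these are bridges.
That makes 2 bridges.

2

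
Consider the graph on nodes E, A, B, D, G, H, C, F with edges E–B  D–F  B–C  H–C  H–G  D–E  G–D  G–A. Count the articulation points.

2

Removing D increases the component count from 1 to 2, so D is a cut vertex.
Removing G increases the component count from 1 to 2, so G is a cut vertex.
By contrast removing E leaves 1 component; it is not a cut vertex. No other vertex is a cut vertex either.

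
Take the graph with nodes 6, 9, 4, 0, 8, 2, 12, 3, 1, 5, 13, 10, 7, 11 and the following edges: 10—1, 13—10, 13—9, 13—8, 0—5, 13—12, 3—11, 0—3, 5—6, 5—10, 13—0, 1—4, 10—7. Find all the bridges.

The edges on the cycle 13-0-5-10-13 are not bridges since each lies on that cycle.
But removing 1—10 disconnects 1 from 10; removing 1—4 disconnects 1 from 4; removing 0—3 disconnects 0 from 3; removing 13—12 disconnects 13 from 12 — these are bridges.
In total 9 edges are bridges.

0-3, 1-10, 1-4, 10-7, 11-3, 12-13, 13-8, 13-9, 5-6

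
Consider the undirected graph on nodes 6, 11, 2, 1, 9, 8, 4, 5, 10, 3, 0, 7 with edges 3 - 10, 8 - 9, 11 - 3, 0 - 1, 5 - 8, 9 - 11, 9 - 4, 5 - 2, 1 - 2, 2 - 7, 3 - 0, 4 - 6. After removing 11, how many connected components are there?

With 11 gone, the remaining components are: {0, 1, 2, 3, 4, 5, 6, 7, 8, 9, 10}.
That is 1 component.

1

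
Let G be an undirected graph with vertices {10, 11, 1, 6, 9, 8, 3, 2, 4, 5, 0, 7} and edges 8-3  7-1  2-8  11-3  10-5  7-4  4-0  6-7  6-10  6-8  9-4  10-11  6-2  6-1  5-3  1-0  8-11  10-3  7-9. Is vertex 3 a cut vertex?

Deleting 3 leaves 1 component (was 1) (its neighbors 5, 8, 10, 11 remain connected to each other), so 3 is not a cut vertex.

No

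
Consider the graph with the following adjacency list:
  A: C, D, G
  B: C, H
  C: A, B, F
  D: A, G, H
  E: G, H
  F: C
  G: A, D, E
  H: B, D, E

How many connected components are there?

Starting from A we can reach A, B, C, D, E, F, G, H. That is one component of size 8.
Total: 1 component.

1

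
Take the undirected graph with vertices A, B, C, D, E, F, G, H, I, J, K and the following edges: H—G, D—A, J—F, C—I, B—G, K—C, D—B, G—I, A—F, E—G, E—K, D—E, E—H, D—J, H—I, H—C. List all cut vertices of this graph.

D

Removing D increases the component count from 1 to 2, so D is a cut vertex.
By contrast removing F leaves 1 component; it is not a cut vertex. No other vertex is a cut vertex either.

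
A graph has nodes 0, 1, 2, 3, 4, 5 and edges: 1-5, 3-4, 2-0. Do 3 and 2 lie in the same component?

No

The component containing 3 is {3, 4}, and 2 is not in it.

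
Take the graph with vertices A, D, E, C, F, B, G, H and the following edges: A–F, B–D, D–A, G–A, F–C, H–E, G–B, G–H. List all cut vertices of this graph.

A, F, G, H

Removing A increases the component count from 1 to 2, so A is a cut vertex.
Removing F increases the component count from 1 to 2, so F is a cut vertex.
Removing G increases the component count from 1 to 2, so G is a cut vertex.
Likewise H is a cut vertex.
By contrast removing B leaves 1 component; it is not a cut vertex. No other vertex is a cut vertex either.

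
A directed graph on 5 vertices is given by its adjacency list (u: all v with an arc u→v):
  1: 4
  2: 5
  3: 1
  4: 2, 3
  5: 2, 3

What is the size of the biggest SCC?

{1, 2, 3, 4, 5} are all mutually reachable — one SCC of size 5.
The largest has 5 vertices.

5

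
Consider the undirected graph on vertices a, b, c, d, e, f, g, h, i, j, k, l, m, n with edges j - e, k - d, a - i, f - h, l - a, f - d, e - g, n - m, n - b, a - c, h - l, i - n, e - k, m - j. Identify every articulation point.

a, e, n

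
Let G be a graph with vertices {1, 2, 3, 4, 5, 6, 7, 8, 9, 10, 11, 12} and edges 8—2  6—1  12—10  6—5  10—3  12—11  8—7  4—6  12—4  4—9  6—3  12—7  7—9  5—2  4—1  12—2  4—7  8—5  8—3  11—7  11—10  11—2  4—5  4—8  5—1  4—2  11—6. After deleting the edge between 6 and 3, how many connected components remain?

6 and 3 are still connected via 6-4-8-3, so the component count stays at 1.

1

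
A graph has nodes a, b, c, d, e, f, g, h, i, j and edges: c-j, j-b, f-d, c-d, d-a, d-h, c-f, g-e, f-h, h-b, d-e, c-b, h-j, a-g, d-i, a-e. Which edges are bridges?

d-i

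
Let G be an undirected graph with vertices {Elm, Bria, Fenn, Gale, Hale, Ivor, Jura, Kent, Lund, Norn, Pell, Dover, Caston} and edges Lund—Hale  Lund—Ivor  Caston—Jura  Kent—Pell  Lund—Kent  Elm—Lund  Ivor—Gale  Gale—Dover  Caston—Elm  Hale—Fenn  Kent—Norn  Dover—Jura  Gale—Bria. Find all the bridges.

The edges on the cycle Caston-Elm-Lund-Ivor-Gale-Dover-Jura-Caston are not bridges since each lies on that cycle.
But removing Pell—Kent disconnects Pell from Kent; removing Norn—Kent disconnects Norn from Kent; removing Bria—Gale disconnects Bria from Gale; removing Hale—Fenn disconnects Hale from Fenn — these are bridges.
In total 6 edges are bridges.

Bria-Gale, Fenn-Hale, Hale-Lund, Kent-Lund, Kent-Norn, Kent-Pell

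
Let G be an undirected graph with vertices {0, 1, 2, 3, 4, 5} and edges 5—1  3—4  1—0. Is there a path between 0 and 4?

No

The component containing 0 is {0, 1, 5}, and 4 is not in it.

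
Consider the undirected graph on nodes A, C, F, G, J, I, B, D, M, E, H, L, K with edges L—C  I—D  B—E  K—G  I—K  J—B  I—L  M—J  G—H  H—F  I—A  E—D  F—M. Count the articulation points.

Removing I increases the component count from 1 to 3, so I is a cut vertex.
Removing L increases the component count from 1 to 2, so L is a cut vertex.
By contrast removing F leaves 1 component; it is not a cut vertex. No other vertex is a cut vertex either.

2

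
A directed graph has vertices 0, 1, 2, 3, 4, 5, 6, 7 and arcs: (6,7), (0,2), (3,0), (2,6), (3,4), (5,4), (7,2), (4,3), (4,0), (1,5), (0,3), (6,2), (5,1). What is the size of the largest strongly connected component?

{2, 6, 7} are all mutually reachable — one SCC of size 3.
{0, 3, 4} are all mutually reachable — one SCC of size 3.
{1, 5} are all mutually reachable — one SCC of size 2.
The largest has 3 vertices.

3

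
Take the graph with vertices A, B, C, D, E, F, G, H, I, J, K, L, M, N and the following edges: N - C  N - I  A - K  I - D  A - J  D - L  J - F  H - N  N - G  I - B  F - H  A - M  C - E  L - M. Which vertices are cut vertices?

A, C, I, N

Removing A increases the component count from 1 to 2, so A is a cut vertex.
Removing C increases the component count from 1 to 2, so C is a cut vertex.
Removing I increases the component count from 1 to 2, so I is a cut vertex.
Likewise N is a cut vertex.
By contrast removing D leaves 1 component; it is not a cut vertex. No other vertex is a cut vertex either.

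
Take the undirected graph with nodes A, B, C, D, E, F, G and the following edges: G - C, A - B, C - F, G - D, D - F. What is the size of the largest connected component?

4

E is isolated — a component by itself.
Starting from A we can reach A, B. That is one component of size 2.
Starting from C we can reach C, D, F, G. That is one component of size 4.
The largest has 4 vertices.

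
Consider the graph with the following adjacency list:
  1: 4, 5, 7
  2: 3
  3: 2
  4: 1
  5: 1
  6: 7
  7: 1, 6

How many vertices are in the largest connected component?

5

Starting from 2 we can reach 2, 3. That is one component of size 2.
Starting from 1 we can reach 1, 4, 5, 6, 7. That is one component of size 5.
The largest has 5 vertices.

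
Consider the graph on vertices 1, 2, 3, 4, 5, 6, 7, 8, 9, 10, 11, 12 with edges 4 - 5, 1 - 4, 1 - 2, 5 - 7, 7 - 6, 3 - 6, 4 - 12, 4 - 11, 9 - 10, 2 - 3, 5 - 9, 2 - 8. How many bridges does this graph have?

5

The edges on the cycle 1-4-5-7-6-3-2-1 are not bridges since each lies on that cycle.
But removing 2 - 8 disconnects 2 from 8; removing 4 - 12 disconnects 4 from 12; removing 4 - 11 disconnects 4 from 11; removing 5 - 9 disconnects 5 from 9 — these are bridges.
In total 5 edges are bridges.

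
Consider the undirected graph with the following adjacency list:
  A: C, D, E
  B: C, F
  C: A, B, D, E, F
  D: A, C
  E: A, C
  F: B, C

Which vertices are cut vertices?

C

Removing C increases the component count from 1 to 2, so C is a cut vertex.
By contrast removing B leaves 1 component; it is not a cut vertex. No other vertex is a cut vertex either.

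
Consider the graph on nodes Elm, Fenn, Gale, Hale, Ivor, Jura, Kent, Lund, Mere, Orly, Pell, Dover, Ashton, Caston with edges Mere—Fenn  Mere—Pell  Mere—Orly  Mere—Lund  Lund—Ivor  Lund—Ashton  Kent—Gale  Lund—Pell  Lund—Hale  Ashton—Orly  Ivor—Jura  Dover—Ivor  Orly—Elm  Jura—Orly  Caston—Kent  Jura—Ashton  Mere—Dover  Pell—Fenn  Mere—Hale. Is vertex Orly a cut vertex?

Yes

Deleting Orly raises the number of components from 2 to 3, so Orly is a cut vertex.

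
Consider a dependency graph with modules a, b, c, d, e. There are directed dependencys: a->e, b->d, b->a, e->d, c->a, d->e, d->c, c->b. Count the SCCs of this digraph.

1

{a, b, c, d, e} are all mutually reachable — one SCC of size 5.
That gives 1 strongly connected component.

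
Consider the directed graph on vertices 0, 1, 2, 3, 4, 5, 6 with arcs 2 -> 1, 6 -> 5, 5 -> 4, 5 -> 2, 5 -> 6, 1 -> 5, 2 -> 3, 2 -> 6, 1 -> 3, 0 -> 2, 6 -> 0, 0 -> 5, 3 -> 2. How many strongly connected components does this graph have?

2

{0, 1, 2, 3, 5, 6} are all mutually reachable — one SCC of size 6.
{4} is an SCC by itself.
That gives 2 strongly connected components.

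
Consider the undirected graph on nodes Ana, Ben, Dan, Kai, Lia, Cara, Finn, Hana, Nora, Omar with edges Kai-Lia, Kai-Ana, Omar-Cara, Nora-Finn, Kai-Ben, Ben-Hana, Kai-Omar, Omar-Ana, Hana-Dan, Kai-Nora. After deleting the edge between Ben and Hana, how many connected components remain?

2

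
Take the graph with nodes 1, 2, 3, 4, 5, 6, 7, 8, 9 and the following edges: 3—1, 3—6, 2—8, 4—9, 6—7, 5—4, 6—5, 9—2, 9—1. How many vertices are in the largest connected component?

Starting from 1 we can reach 1, 2, 3, 4, 5, 6, 7, 8, 9. That is one component of size 9.
The largest has 9 vertices.

9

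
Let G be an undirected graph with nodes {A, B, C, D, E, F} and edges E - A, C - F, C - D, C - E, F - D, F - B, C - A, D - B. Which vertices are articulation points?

Removing C increases the component count from 1 to 2, so C is a cut vertex.
By contrast removing B leaves 1 component; it is not a cut vertex. No other vertex is a cut vertex either.

C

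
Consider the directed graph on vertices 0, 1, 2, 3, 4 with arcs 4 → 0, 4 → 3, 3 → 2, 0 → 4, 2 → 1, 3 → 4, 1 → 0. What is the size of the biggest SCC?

5

{0, 1, 2, 3, 4} are all mutually reachable — one SCC of size 5.
The largest has 5 vertices.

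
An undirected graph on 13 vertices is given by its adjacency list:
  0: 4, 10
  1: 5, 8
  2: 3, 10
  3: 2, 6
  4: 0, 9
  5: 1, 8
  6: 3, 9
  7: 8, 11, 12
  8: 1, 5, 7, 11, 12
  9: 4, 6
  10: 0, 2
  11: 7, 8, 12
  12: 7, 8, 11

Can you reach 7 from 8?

From 8 we can reach 1, 5, 7, 8, 11, 12, which includes 7.

Yes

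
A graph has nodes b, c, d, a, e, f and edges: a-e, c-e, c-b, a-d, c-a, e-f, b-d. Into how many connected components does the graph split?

Starting from a we can reach a, b, c, d, e, f. That is one component of size 6.
Total: 1 component.

1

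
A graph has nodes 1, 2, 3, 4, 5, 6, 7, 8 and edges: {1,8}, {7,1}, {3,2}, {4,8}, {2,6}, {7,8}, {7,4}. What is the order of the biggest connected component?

4

5 is isolated — a component by itself.
Starting from 2 we can reach 2, 3, 6. That is one component of size 3.
Starting from 1 we can reach 1, 4, 7, 8. That is one component of size 4.
The largest has 4 vertices.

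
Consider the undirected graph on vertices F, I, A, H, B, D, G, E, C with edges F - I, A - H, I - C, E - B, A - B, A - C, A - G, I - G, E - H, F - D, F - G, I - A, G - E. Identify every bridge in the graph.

The edges on the cycle A-G-E-B-A are not bridges since each lies on that cycle.
But removing D - F disconnects D from F — this is a bridge.

D-F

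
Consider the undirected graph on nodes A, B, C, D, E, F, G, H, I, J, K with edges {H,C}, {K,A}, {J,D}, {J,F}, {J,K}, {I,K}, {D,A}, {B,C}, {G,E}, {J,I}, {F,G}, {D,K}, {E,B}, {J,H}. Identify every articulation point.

Removing J increases the component count from 1 to 2, so J is a cut vertex.
By contrast removing G leaves 1 component; it is not a cut vertex. No other vertex is a cut vertex either.

J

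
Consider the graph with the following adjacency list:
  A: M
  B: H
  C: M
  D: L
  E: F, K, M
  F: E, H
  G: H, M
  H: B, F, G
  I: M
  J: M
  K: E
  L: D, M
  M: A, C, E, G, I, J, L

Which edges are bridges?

The edges on the cycle E-M-G-H-F-E are not bridges since each lies on that cycle.
But removing M-I disconnects M from I; removing E-K disconnects E from K; removing H-B disconnects H from B; removing M-A disconnects M from A — these are bridges.
In total 8 edges are bridges.

A-M, B-H, C-M, D-L, E-K, I-M, J-M, L-M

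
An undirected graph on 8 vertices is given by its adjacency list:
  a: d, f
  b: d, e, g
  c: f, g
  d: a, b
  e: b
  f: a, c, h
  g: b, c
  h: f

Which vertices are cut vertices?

Removing b increases the component count from 1 to 2, so b is a cut vertex.
Removing f increases the component count from 1 to 2, so f is a cut vertex.
By contrast removing d leaves 1 component; it is not a cut vertex. No other vertex is a cut vertex either.

b, f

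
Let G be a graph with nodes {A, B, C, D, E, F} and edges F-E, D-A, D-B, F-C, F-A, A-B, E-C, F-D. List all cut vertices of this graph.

F

Removing F increases the component count from 1 to 2, so F is a cut vertex.
By contrast removing B leaves 1 component; it is not a cut vertex. No other vertex is a cut vertex either.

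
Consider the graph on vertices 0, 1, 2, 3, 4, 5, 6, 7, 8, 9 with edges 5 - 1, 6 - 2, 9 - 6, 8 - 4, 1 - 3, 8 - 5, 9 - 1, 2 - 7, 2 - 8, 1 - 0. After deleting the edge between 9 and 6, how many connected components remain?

1

9 and 6 are still connected via 9-1-5-8-2-6, so the component count stays at 1.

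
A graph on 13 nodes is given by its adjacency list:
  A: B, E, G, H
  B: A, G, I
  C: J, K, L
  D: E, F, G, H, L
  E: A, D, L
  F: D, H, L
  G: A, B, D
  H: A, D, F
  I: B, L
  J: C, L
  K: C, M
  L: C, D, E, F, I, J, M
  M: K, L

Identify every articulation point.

Removing L increases the component count from 1 to 2, so L is a cut vertex.
By contrast removing E leaves 1 component; it is not a cut vertex. No other vertex is a cut vertex either.

L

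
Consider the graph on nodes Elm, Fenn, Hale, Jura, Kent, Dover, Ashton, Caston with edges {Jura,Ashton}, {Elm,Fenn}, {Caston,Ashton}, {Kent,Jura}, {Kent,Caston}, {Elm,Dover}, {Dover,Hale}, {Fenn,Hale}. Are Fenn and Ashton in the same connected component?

The component containing Fenn is {Elm, Fenn, Hale, Dover}, and Ashton is not in it.

No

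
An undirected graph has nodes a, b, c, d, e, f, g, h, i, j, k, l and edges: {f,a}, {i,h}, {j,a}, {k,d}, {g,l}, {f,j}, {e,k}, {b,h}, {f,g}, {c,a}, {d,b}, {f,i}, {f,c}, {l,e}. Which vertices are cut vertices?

f

Removing f increases the component count from 1 to 2, so f is a cut vertex.
By contrast removing l leaves 1 component; it is not a cut vertex. No other vertex is a cut vertex either.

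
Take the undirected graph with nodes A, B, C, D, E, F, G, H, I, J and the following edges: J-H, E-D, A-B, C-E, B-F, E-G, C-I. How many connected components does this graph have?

3

Starting from H we can reach H, J. That is one component of size 2.
Starting from A we can reach A, B, F. That is one component of size 3.
Starting from C we can reach C, D, E, G, I. That is one component of size 5.
Total: 3 components.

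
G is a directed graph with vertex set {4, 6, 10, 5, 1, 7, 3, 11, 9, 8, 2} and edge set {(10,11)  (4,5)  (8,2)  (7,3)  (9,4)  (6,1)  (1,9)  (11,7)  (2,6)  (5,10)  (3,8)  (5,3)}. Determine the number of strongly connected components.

{1, 2, 3, 4, 5, 6, 7, 8, 9, 10, 11} are all mutually reachable — one SCC of size 11.
That gives 1 strongly connected component.

1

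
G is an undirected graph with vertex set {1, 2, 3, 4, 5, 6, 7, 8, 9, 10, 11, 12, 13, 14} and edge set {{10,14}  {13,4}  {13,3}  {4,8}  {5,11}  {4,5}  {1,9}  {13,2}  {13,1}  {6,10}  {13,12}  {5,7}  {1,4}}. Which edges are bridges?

The edges on the cycle 13-1-4-13 are not bridges since each lies on that cycle.
But removing 5-11 disconnects 5 from 11; removing 6-10 disconnects 6 from 10; removing 13-2 disconnects 13 from 2; removing 13-12 disconnects 13 from 12 — these are bridges.
In total 10 edges are bridges.

1-9, 10-14, 10-6, 11-5, 12-13, 13-2, 13-3, 4-5, 4-8, 5-7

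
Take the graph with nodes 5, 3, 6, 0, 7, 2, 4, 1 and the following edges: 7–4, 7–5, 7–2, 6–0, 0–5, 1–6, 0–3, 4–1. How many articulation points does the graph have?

2

Removing 0 increases the component count from 1 to 2, so 0 is a cut vertex.
Removing 7 increases the component count from 1 to 2, so 7 is a cut vertex.
By contrast removing 4 leaves 1 component; it is not a cut vertex. No other vertex is a cut vertex either.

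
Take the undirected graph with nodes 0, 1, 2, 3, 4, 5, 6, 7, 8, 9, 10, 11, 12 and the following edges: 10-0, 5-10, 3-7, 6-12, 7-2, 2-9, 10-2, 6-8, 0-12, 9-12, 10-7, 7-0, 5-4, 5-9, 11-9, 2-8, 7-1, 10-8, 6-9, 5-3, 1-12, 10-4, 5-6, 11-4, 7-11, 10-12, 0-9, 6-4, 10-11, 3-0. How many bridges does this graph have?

0

The edges on the cycle 5-3-7-1-12-9-5 are not bridges since each lies on that cycle.
Every edge lies on some cycle, so there are no bridges.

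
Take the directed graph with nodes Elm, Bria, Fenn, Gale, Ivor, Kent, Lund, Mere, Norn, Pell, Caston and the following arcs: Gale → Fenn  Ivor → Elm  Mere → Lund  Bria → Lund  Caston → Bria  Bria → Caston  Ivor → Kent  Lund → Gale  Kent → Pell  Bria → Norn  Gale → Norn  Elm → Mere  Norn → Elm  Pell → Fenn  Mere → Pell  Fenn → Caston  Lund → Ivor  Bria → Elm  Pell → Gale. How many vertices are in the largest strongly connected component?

{Elm, Bria, Fenn, Gale, Ivor, Kent, Lund, Mere, Norn, Pell, Caston} are all mutually reachable — one SCC of size 11.
The largest has 11 vertices.

11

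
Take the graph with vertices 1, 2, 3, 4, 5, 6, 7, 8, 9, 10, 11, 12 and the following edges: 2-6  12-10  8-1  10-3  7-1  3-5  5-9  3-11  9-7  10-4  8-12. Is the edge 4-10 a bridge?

Removing 4-10 leaves no path between 4 and 10: the component count goes from 2 to 3. So it is a bridge.

Yes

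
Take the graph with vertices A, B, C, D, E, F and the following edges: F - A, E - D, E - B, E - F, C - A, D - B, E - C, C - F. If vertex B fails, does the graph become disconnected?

No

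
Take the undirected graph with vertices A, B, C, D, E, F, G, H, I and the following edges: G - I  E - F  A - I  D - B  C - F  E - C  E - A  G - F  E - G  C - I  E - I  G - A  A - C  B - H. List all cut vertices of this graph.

Removing B increases the component count from 2 to 3, so B is a cut vertex.
By contrast removing C leaves 2 components; it is not a cut vertex. No other vertex is a cut vertex either.

B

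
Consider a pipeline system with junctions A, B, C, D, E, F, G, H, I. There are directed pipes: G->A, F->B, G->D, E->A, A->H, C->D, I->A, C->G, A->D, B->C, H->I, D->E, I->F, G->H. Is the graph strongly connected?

Yes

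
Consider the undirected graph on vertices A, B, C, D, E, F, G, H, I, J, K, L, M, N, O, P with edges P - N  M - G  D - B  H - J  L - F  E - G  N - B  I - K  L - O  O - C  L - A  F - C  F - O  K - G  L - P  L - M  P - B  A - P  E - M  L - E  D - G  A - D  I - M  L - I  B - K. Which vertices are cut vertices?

Removing L increases the component count from 2 to 3, so L is a cut vertex.
By contrast removing D leaves 2 components; it is not a cut vertex. No other vertex is a cut vertex either.

L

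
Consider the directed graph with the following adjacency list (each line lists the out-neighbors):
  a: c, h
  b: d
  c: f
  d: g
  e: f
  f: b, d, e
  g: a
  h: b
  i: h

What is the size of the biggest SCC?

{a, b, c, d, e, f, g, h} are all mutually reachable — one SCC of size 8.
{i} is an SCC by itself.
The largest has 8 vertices.

8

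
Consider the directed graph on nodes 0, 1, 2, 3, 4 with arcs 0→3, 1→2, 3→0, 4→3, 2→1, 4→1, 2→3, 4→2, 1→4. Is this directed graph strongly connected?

There is no directed path from 3 to 2, so the graph is not strongly connected.

No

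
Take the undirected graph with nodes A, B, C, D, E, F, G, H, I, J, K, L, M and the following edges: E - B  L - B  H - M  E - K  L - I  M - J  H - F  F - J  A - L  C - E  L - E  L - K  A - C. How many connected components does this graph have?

D is isolated — a component by itself.
G is isolated — a component by itself.
Starting from F we can reach F, H, J, M. That is one component of size 4.
Starting from A we can reach A, B, C, E, I, K, L. That is one component of size 7.
Total: 4 components.

4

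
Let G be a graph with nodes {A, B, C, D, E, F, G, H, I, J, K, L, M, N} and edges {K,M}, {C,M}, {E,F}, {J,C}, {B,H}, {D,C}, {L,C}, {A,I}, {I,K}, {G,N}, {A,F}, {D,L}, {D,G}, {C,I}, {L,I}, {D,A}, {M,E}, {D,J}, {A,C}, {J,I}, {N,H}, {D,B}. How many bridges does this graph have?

The edges on the cycle D-J-I-K-M-E-F-A-D are not bridges since each lies on that cycle.
Every edge lies on some cycle, so there are no bridges.

0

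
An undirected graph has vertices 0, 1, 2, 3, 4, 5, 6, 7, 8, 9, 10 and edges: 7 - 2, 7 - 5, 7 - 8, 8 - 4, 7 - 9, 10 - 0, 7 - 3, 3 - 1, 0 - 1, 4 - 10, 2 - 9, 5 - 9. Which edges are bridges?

The edges on the cycle 7-8-4-10-0-1-3-7 are not bridges since each lies on that cycle.
Every edge lies on some cycle, so there are no bridges.

none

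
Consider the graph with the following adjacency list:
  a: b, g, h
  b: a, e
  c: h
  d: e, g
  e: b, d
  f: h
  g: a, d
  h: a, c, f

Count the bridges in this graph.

3

The edges on the cycle b-a-g-d-e-b are not bridges since each lies on that cycle.
But removing h-c disconnects h from c; removing a-h disconnects a from h; removing h-f disconnects h from f — these are bridges.
That makes 3 bridges.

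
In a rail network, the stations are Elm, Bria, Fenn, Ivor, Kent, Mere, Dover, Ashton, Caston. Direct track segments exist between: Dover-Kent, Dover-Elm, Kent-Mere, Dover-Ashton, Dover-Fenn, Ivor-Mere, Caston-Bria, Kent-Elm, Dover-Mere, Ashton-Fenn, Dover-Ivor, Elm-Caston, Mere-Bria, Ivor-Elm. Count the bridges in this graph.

The edges on the cycle Dover-Ashton-Fenn-Dover are not bridges since each lies on that cycle.
Every edge lies on some cycle, so there are no bridges.

0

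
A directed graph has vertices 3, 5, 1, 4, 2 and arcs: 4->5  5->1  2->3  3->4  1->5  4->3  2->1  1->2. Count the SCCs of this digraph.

{1, 2, 3, 4, 5} are all mutually reachable — one SCC of size 5.
That gives 1 strongly connected component.

1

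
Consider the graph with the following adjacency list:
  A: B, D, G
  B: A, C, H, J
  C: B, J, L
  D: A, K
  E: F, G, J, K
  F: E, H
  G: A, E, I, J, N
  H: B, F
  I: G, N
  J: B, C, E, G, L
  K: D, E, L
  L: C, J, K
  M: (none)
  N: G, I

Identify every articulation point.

Removing G increases the component count from 2 to 3, so G is a cut vertex.
By contrast removing F leaves 2 components; it is not a cut vertex. No other vertex is a cut vertex either.

G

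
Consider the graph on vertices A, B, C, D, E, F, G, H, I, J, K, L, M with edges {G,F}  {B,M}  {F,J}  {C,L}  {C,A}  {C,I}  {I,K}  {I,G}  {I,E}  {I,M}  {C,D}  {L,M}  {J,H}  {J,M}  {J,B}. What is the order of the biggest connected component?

Starting from A we can reach A, B, C, D, E, F, G, H, I, J, K, L, M. That is one component of size 13.
The largest has 13 vertices.

13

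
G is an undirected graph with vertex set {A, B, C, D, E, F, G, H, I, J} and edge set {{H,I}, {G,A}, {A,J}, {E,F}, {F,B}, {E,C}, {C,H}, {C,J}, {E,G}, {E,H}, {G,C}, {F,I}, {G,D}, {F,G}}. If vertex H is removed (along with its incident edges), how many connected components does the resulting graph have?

1

With H gone, the remaining components are: {A, B, C, D, E, F, G, I, J}.
That is 1 component.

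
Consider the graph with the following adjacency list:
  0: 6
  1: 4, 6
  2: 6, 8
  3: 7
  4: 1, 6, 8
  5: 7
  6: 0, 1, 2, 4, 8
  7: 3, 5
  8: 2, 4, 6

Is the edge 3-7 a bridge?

Yes

Removing 3-7 leaves no path between 3 and 7: the component count goes from 2 to 3. So it is a bridge.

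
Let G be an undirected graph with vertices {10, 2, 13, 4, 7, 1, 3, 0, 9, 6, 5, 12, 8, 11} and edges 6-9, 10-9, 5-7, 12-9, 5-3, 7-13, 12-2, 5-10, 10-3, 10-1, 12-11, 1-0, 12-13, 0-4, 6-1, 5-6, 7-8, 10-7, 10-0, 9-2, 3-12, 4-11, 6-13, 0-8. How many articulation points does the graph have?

0

Removing 13, for instance, still leaves 1 component. No single vertex removal increases the component count — the graph has no articulation points.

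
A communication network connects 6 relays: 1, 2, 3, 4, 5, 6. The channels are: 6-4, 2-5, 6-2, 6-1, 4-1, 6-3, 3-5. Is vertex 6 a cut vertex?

Deleting 6 raises the number of components from 1 to 2, so 6 is a cut vertex.

Yes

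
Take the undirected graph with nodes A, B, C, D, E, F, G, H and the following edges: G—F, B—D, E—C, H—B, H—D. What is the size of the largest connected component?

3

A is isolated — a component by itself.
Starting from C we can reach C, E. That is one component of size 2.
Starting from F we can reach F, G. That is one component of size 2.
Starting from B we can reach B, D, H. That is one component of size 3.
The largest has 3 vertices.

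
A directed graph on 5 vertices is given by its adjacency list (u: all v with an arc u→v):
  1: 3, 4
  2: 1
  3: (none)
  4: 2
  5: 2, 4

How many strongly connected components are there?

3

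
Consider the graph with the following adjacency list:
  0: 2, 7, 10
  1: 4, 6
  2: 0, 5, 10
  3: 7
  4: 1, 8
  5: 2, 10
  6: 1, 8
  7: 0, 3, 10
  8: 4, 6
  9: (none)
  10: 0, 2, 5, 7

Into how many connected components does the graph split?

9 is isolated — a component by itself.
Starting from 1 we can reach 1, 4, 6, 8. That is one component of size 4.
Starting from 0 we can reach 0, 2, 3, 5, 7, 10. That is one component of size 6.
Total: 3 components.

3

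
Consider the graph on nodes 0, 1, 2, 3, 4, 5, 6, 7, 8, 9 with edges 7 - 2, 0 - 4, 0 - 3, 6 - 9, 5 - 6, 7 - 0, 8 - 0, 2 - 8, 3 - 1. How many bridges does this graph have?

5

The edges on the cycle 7-2-8-0-7 are not bridges since each lies on that cycle.
But removing 0 - 4 disconnects 0 from 4; removing 6 - 9 disconnects 6 from 9; removing 6 - 5 disconnects 6 from 5; removing 3 - 1 disconnects 3 from 1 — these are bridges.
In total 5 edges are bridges.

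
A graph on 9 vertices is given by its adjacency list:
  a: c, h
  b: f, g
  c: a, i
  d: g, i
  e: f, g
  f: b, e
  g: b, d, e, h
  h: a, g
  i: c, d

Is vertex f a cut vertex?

Deleting f leaves 1 component (was 1) (its neighbors b, e remain connected to each other), so f is not a cut vertex.

No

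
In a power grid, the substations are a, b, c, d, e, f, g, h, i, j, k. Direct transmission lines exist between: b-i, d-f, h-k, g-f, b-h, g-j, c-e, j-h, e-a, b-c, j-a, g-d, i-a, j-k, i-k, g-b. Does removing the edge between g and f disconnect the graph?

After removing g-f, the path g-d-f still connects them, so the edge is not a bridge.

No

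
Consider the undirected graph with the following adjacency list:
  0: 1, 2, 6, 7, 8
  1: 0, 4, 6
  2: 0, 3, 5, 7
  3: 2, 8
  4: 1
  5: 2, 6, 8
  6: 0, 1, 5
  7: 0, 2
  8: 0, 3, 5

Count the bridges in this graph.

1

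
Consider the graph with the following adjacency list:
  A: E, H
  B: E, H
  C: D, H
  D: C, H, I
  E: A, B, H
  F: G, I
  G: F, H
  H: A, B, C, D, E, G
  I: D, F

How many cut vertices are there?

Removing H increases the component count from 1 to 2, so H is a cut vertex.
By contrast removing A leaves 1 component; it is not a cut vertex. No other vertex is a cut vertex either.

1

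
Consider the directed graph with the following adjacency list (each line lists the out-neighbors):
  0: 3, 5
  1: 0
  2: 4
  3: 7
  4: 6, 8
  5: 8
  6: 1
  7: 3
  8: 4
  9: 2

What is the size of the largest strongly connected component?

{0, 1, 4, 5, 6, 8} are all mutually reachable — one SCC of size 6.
{3, 7} are all mutually reachable — one SCC of size 2.
{9} is an SCC by itself.
{2} is an SCC by itself.
The largest has 6 vertices.

6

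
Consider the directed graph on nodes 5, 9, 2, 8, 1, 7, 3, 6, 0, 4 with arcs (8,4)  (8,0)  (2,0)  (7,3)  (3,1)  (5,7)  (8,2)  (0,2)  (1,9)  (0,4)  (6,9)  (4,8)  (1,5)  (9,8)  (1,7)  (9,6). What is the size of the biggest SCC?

{1, 3, 5, 7} are all mutually reachable — one SCC of size 4.
{0, 2, 4, 8} are all mutually reachable — one SCC of size 4.
{6, 9} are all mutually reachable — one SCC of size 2.
The largest has 4 vertices.

4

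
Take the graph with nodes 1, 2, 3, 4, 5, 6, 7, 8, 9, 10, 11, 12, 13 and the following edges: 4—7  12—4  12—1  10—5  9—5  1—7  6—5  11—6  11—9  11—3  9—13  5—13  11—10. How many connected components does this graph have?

8 is isolated — a component by itself.
2 is isolated — a component by itself.
Starting from 1 we can reach 1, 4, 7, 12. That is one component of size 4.
Starting from 3 we can reach 3, 5, 6, 9, 10, 11, 13. That is one component of size 7.
Total: 4 components.

4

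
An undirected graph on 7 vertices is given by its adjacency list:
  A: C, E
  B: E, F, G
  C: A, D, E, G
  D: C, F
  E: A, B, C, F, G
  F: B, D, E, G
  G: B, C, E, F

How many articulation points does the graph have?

0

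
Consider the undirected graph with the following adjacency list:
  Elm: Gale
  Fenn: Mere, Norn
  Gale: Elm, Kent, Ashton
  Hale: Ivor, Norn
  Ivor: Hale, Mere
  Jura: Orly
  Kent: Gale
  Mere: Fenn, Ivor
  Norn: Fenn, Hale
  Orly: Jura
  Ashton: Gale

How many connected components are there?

3

Starting from Jura we can reach Jura, Orly. That is one component of size 2.
Starting from Elm we can reach Elm, Gale, Kent, Ashton. That is one component of size 4.
Starting from Fenn we can reach Fenn, Hale, Ivor, Mere, Norn. That is one component of size 5.
Total: 3 components.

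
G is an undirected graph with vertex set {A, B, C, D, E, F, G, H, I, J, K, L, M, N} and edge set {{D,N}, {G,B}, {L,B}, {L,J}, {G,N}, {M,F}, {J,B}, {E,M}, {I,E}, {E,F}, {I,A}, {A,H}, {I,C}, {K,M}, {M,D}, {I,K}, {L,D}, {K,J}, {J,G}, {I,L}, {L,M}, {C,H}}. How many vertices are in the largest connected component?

14

Starting from A we can reach A, B, C, D, E, F, G, H, I, J, K, L, M, N. That is one component of size 14.
The largest has 14 vertices.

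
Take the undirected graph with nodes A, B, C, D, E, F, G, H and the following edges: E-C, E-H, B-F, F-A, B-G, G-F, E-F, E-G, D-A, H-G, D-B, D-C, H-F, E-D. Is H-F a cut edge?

No

After removing H-F, the path H-E-F still connects them, so the edge is not a bridge.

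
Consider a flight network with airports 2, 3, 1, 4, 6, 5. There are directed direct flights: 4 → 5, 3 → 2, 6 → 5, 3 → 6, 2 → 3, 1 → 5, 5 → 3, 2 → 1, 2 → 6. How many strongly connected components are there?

{1, 2, 3, 5, 6} are all mutually reachable — one SCC of size 5.
{4} is an SCC by itself.
That gives 2 strongly connected components.

2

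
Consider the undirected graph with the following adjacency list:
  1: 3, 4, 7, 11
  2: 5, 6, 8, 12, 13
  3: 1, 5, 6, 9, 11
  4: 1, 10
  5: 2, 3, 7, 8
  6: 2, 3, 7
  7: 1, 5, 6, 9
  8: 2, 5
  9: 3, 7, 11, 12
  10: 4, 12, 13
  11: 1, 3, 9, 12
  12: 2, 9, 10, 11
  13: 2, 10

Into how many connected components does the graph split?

Starting from 1 we can reach 1, 2, 3, 4, 5, 6, 7, 8, 9, 10, 11, 12, 13. That is one component of size 13.
Total: 1 component.

1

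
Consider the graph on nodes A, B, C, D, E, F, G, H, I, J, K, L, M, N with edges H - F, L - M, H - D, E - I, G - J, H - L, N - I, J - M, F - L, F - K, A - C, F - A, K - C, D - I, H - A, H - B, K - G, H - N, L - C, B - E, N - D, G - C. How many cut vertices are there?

1

Removing H increases the component count from 1 to 2, so H is a cut vertex.
By contrast removing D leaves 1 component; it is not a cut vertex. No other vertex is a cut vertex either.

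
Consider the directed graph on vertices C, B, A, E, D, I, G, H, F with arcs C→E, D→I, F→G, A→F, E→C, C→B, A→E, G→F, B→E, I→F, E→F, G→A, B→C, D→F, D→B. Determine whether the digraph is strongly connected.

No

There is no directed path from G to I, so the graph is not strongly connected.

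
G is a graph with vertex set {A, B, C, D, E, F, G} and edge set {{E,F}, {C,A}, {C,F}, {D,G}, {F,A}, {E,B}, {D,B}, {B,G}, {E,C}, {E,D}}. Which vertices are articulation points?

Removing E increases the component count from 1 to 2, so E is a cut vertex.
By contrast removing A leaves 1 component; it is not a cut vertex. No other vertex is a cut vertex either.

E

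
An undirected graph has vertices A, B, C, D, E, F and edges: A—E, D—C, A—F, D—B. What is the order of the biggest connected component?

3

Starting from A we can reach A, E, F. That is one component of size 3.
Starting from B we can reach B, C, D. That is one component of size 3.
The largest has 3 vertices.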